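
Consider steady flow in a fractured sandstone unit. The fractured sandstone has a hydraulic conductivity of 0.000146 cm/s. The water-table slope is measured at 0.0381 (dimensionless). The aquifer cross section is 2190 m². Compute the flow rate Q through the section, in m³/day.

Convert K: 0.000146 cm/s × 864 = 0.1261 m/day.
Hydraulic gradient i = 0.0381.
Darcy's law: Q = K · A · i = 0.1261 × 2190 × 0.03810 = 10.53 m³/day.

10.5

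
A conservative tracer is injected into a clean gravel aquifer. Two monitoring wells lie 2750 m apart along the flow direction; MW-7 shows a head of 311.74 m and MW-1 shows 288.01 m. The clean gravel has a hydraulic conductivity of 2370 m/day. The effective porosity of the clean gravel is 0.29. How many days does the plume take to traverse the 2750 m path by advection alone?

Hydraulic gradient i = (311.74 − 288.01) / 2750 = 23.73 / 2750 = 0.008629.
Darcy flux q = K · i = 2370 × 0.008629 = 20.45 m/day.
Seepage velocity v = q / n_e = 20.45 / 0.29 = 70.52 m/day.
Travel time t = L / v = 2750 / 70.52 = 39.00 days.

39.0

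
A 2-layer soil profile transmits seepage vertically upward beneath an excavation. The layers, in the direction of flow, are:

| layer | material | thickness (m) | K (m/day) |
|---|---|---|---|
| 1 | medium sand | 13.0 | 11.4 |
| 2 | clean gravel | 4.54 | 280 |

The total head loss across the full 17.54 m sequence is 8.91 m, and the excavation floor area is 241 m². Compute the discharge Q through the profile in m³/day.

1860

Flow is perpendicular to layering, so the layers act in series and the equivalent K is the thickness-weighted harmonic mean.
Total thickness L = 13.0 + 4.54 = 17.54 m.
Σ(b_i/K_i) = 13.0/11.4 + 4.54/280 = 1.157 d.
K_eq = L / Σ(b_i/K_i) = 17.54 / 1.157 = 15.17 m/day.
Q = K_eq · A · (Δh/L) = 15.17 × 241 × (8.91/17.54) = 1857 m³/day.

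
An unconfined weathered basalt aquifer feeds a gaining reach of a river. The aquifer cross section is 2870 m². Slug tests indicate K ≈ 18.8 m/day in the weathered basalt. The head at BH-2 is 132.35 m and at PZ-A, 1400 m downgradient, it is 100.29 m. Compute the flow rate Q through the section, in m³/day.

1240

Hydraulic gradient i = (132.35 − 100.29) / 1400 = 32.06 / 1400 = 0.02290.
Darcy's law: Q = K · A · i = 18.80 × 2870 × 0.02290 = 1236 m³/day.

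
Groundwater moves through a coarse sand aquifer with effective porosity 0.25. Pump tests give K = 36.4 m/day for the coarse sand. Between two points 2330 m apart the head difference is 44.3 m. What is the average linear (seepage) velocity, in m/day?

Hydraulic gradient i = Δh / L = 44.3 / 2330 = 0.01901.
Darcy flux q = K · i = 36.40 × 0.01901 = 0.6921 m/day.
Seepage velocity v = q / n_e = 0.6921 / 0.25 = 2.768 m/day.

2.77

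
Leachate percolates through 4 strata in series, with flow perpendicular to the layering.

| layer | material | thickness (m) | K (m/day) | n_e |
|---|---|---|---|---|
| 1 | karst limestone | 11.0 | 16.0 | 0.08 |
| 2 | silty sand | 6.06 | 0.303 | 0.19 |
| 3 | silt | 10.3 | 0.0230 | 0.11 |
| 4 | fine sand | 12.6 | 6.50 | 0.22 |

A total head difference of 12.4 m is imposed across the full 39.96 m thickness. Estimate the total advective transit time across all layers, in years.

With flow normal to the layers, continuity requires the same specific discharge q through every layer.
Σ(b_i/K_i) = 11.0/16.0 + 6.06/0.303 + 10.3/0.0230 + 12.6/6.50 = 470.5 d.
q = Δh / Σ(b_i/K_i) = 12.4 / 470.5 = 0.02636 m/day.
In each layer the seepage velocity is v_i = q/n_i, so the layer transit time is t_i = b_i·n_i / q:
  layer 1 (karst limestone): t_1 = 11.0 × 0.08 / 0.02636 = 33.39 d
  layer 2 (silty sand): t_2 = 6.06 × 0.19 / 0.02636 = 43.68 d
  layer 3 (silt): t_3 = 10.3 × 0.11 / 0.02636 = 42.99 d
  layer 4 (fine sand): t_4 = 12.6 × 0.22 / 0.02636 = 105.2 d
Total t = Σ t_i = 225.2 days = 0.6166 years.

0.617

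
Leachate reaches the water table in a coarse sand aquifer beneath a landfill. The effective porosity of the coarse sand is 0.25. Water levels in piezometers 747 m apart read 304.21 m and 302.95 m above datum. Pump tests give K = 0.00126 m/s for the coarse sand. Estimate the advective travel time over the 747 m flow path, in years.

Convert K: 0.00126 m/s × 86400 = 108.9 m/day.
Hydraulic gradient i = (304.21 − 302.95) / 747 = 1.26 / 747 = 0.001687.
Darcy flux q = K · i = 108.9 × 0.001687 = 0.1836 m/day.
Seepage velocity v = q / n_e = 0.1836 / 0.25 = 0.7345 m/day.
Travel time t = L / v = 747 / 0.7345 = 1017 days = 2.784 years.

2.78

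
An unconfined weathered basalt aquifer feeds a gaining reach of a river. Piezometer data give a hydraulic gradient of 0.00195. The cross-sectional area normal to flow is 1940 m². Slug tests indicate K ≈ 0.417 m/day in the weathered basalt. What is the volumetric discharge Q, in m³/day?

Hydraulic gradient i = 0.00195.
Darcy's law: Q = K · A · i = 0.4170 × 1940 × 0.001950 = 1.578 m³/day.

1.58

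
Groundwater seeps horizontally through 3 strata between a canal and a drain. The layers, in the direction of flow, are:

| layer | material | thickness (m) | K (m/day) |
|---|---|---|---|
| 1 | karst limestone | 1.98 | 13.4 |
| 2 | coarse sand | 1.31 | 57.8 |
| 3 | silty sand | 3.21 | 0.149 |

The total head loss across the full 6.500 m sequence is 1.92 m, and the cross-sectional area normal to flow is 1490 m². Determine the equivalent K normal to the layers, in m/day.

Flow is perpendicular to layering, so the layers act in series and the equivalent K is the thickness-weighted harmonic mean.
Total thickness L = 1.98 + 1.31 + 3.21 = 6.500 m.
Σ(b_i/K_i) = 1.98/13.4 + 1.31/57.8 + 3.21/0.149 = 21.71 d.
K_eq = L / Σ(b_i/K_i) = 6.500 / 21.71 = 0.2993 m/day.

0.299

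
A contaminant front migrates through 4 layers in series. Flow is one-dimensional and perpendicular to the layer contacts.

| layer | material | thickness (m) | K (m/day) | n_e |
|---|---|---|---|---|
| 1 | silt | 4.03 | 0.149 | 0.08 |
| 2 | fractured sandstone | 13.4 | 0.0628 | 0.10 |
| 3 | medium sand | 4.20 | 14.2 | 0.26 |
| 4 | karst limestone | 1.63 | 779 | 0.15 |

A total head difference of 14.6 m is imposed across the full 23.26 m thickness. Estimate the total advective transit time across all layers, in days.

49.4

With flow normal to the layers, continuity requires the same specific discharge q through every layer.
Σ(b_i/K_i) = 4.03/0.149 + 13.4/0.0628 + 4.20/14.2 + 1.63/779 = 240.7 d.
q = Δh / Σ(b_i/K_i) = 14.6 / 240.7 = 0.06065 m/day.
In each layer the seepage velocity is v_i = q/n_i, so the layer transit time is t_i = b_i·n_i / q:
  layer 1 (silt): t_1 = 4.03 × 0.08 / 0.06065 = 5.316 d
  layer 2 (fractured sandstone): t_2 = 13.4 × 0.10 / 0.06065 = 22.09 d
  layer 3 (medium sand): t_3 = 4.20 × 0.26 / 0.06065 = 18.00 d
  layer 4 (karst limestone): t_4 = 1.63 × 0.15 / 0.06065 = 4.031 d
Total t = Σ t_i = 49.45 days.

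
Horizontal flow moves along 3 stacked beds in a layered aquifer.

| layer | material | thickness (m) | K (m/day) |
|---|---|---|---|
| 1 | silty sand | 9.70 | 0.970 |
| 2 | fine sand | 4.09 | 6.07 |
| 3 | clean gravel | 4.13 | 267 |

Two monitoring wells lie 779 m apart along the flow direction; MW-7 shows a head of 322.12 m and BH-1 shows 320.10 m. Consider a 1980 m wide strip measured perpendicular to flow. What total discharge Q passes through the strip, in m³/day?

Flow is parallel to layering, so each bed carries its own Darcy discharge and the transmissivities add.
Σ(K_i·b_i) = 0.970×9.70 + 6.07×4.09 + 267×4.13 = 1137 m²/day.
Hydraulic gradient i = (322.12 − 320.10) / 779 = 2.02 / 779 = 0.002593.
Q = Σ(K_i·b_i) · W · i = 1137 × 1980 × 0.002593 = 5837 m³/day.

5840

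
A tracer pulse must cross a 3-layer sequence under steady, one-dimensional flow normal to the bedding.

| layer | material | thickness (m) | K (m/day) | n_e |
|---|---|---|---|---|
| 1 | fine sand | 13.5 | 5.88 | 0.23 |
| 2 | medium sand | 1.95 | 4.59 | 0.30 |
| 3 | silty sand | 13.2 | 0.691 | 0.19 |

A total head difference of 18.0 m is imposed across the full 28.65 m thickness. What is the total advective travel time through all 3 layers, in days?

With flow normal to the layers, continuity requires the same specific discharge q through every layer.
Σ(b_i/K_i) = 13.5/5.88 + 1.95/4.59 + 13.2/0.691 = 21.82 d.
q = Δh / Σ(b_i/K_i) = 18.0 / 21.82 = 0.8248 m/day.
In each layer the seepage velocity is v_i = q/n_i, so the layer transit time is t_i = b_i·n_i / q:
  layer 1 (fine sand): t_1 = 13.5 × 0.23 / 0.8248 = 3.765 d
  layer 2 (medium sand): t_2 = 1.95 × 0.30 / 0.8248 = 0.7093 d
  layer 3 (silty sand): t_3 = 13.2 × 0.19 / 0.8248 = 3.041 d
Total t = Σ t_i = 7.515 days.

7.51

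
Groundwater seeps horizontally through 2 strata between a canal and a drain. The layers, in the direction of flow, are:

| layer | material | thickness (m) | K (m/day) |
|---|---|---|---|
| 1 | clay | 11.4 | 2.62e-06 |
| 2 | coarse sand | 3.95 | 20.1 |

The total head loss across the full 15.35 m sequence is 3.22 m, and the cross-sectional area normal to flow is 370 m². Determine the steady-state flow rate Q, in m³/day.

Flow is perpendicular to layering, so the layers act in series and the equivalent K is the thickness-weighted harmonic mean.
Total thickness L = 11.4 + 3.95 = 15.35 m.
Σ(b_i/K_i) = 11.4/2.62e-06 + 3.95/20.1 = 4.351e+06 d.
K_eq = L / Σ(b_i/K_i) = 15.35 / 4.351e+06 = 3.528e-06 m/day.
Q = K_eq · A · (Δh/L) = 3.528e-06 × 370 × (3.22/15.35) = 0.0002738 m³/day.

0.000274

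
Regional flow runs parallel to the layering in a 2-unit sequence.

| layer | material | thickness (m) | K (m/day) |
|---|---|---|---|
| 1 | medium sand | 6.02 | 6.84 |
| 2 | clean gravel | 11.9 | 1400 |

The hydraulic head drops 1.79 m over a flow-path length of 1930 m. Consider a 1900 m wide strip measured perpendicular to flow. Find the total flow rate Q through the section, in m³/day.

29400

Flow is parallel to layering, so each bed carries its own Darcy discharge and the transmissivities add.
Σ(K_i·b_i) = 6.84×6.02 + 1400×11.9 = 16701 m²/day.
Hydraulic gradient i = Δh / L = 1.79 / 1930 = 0.0009275.
Q = Σ(K_i·b_i) · W · i = 16701 × 1900 × 0.0009275 = 29430 m³/day.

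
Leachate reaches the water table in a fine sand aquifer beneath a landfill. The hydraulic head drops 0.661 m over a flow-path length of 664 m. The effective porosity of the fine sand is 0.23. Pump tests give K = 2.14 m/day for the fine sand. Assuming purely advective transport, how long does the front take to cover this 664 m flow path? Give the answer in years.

196

Hydraulic gradient i = Δh / L = 0.661 / 664 = 0.0009955.
Darcy flux q = K · i = 2.140 × 0.0009955 = 0.002130 m/day.
Seepage velocity v = q / n_e = 0.002130 / 0.23 = 0.009262 m/day.
Travel time t = L / v = 664 / 0.009262 = 71688 days = 196.3 years.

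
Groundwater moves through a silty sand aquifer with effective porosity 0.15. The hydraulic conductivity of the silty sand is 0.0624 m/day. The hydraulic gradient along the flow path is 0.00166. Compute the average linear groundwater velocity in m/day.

Hydraulic gradient i = 0.00166.
Darcy flux q = K · i = 0.06240 × 0.001660 = 0.0001036 m/day.
Seepage velocity v = q / n_e = 0.0001036 / 0.15 = 0.0006906 m/day.

0.000691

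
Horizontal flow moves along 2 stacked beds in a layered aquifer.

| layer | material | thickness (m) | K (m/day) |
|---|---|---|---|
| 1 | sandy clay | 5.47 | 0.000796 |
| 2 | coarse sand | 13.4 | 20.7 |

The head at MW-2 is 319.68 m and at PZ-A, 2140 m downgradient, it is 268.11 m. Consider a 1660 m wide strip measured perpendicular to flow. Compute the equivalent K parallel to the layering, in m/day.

Flow is parallel to layering, so each bed carries its own Darcy discharge and the transmissivities add.
Σ(K_i·b_i) = 0.000796×5.47 + 20.7×13.4 = 277.4 m²/day.
Total thickness b = 18.87 m, so K_eq = Σ(K_i·b_i)/b = 14.70 m/day.

14.7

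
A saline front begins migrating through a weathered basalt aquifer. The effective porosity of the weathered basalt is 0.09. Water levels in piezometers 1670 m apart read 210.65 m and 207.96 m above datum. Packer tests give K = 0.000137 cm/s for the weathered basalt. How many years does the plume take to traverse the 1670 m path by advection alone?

Convert K: 0.000137 cm/s × 864 = 0.1184 m/day.
Hydraulic gradient i = (210.65 − 207.96) / 1670 = 2.69 / 1670 = 0.001611.
Darcy flux q = K · i = 0.1184 × 0.001611 = 0.0001907 m/day.
Seepage velocity v = q / n_e = 0.0001907 / 0.09 = 0.002118 m/day.
Travel time t = L / v = 1670 / 0.002118 = 7.883e+05 days = 2158 years.

2160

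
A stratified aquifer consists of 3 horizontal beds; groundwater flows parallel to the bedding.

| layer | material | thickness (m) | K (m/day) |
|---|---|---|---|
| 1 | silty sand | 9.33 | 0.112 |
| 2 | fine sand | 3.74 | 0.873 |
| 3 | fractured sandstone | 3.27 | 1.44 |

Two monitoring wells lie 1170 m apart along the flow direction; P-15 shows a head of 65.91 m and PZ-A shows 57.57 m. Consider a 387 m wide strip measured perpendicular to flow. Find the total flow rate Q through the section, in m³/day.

24.9

Flow is parallel to layering, so each bed carries its own Darcy discharge and the transmissivities add.
Σ(K_i·b_i) = 0.112×9.33 + 0.873×3.74 + 1.44×3.27 = 9.019 m²/day.
Hydraulic gradient i = (65.91 − 57.57) / 1170 = 8.34 / 1170 = 0.007128.
Q = Σ(K_i·b_i) · W · i = 9.019 × 387 × 0.007128 = 24.88 m³/day.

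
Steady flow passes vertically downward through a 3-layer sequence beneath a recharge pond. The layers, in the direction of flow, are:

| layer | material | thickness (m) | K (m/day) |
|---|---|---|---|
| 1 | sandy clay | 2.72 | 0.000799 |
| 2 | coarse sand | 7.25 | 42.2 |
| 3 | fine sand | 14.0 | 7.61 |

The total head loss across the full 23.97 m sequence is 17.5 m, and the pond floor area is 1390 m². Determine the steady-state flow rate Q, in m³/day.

Flow is perpendicular to layering, so the layers act in series and the equivalent K is the thickness-weighted harmonic mean.
Total thickness L = 2.72 + 7.25 + 14.0 = 23.97 m.
Σ(b_i/K_i) = 2.72/0.000799 + 7.25/42.2 + 14.0/7.61 = 3406 d.
K_eq = L / Σ(b_i/K_i) = 23.97 / 3406 = 0.007037 m/day.
Q = K_eq · A · (Δh/L) = 0.007037 × 1390 × (17.5/23.97) = 7.141 m³/day.

7.14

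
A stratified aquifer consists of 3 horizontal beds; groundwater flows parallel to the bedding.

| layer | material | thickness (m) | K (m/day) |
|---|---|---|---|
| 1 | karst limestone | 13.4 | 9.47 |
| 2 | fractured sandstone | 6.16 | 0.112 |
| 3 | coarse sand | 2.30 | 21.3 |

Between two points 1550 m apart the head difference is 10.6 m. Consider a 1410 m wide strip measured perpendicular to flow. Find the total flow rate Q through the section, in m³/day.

1700

Flow is parallel to layering, so each bed carries its own Darcy discharge and the transmissivities add.
Σ(K_i·b_i) = 9.47×13.4 + 0.112×6.16 + 21.3×2.30 = 176.6 m²/day.
Hydraulic gradient i = Δh / L = 10.6 / 1550 = 0.006839.
Q = Σ(K_i·b_i) · W · i = 176.6 × 1410 × 0.006839 = 1703 m³/day.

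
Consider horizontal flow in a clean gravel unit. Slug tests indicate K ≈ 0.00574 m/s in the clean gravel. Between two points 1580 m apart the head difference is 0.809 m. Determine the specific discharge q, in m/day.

Convert K: 0.00574 m/s × 86400 = 495.9 m/day.
Hydraulic gradient i = Δh / L = 0.809 / 1580 = 0.0005120.
Specific discharge q = K · i = 495.9 × 0.0005120 = 0.2539 m/day.

0.254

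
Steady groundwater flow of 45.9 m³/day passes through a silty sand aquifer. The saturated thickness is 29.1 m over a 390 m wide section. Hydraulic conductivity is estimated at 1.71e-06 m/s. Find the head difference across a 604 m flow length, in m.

16.5

Convert K: 1.71e-06 m/s × 86400 = 0.1477 m/day.
Cross-sectional area A = 390 × 29.1 = 11349 m².
From Q = K·A·i, i = Q / (K·A) = 45.9 / (0.1477 × 11349) = 0.02737.
Head loss Δh = i · L = 0.02737 × 604 = 16.53 m.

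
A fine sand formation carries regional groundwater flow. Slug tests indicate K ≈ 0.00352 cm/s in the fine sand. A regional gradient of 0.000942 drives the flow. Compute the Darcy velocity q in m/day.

0.00286

Convert K: 0.00352 cm/s × 864 = 3.041 m/day.
Hydraulic gradient i = 0.000942.
Specific discharge q = K · i = 3.041 × 0.0009420 = 0.002865 m/day.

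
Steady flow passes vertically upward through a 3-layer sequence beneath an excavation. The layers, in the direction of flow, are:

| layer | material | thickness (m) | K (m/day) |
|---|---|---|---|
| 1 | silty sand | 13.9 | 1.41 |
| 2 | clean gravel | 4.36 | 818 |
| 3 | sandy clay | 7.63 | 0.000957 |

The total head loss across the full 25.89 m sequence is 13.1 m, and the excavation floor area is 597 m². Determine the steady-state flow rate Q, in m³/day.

0.980

Flow is perpendicular to layering, so the layers act in series and the equivalent K is the thickness-weighted harmonic mean.
Total thickness L = 13.9 + 4.36 + 7.63 = 25.89 m.
Σ(b_i/K_i) = 13.9/1.41 + 4.36/818 + 7.63/0.000957 = 7983 d.
K_eq = L / Σ(b_i/K_i) = 25.89 / 7983 = 0.003243 m/day.
Q = K_eq · A · (Δh/L) = 0.003243 × 597 × (13.1/25.89) = 0.9797 m³/day.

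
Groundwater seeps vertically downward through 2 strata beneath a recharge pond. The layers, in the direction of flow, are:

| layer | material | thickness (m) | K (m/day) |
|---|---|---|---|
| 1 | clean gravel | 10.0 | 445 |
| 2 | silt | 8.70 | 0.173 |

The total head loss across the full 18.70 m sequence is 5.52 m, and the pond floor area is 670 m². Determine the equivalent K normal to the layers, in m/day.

Flow is perpendicular to layering, so the layers act in series and the equivalent K is the thickness-weighted harmonic mean.
Total thickness L = 10.0 + 8.70 = 18.70 m.
Σ(b_i/K_i) = 10.0/445 + 8.70/0.173 = 50.31 d.
K_eq = L / Σ(b_i/K_i) = 18.70 / 50.31 = 0.3717 m/day.

0.372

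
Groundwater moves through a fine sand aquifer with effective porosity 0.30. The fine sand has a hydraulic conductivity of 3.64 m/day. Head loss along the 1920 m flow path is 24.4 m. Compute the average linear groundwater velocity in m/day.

0.154

Hydraulic gradient i = Δh / L = 24.4 / 1920 = 0.01271.
Darcy flux q = K · i = 3.640 × 0.01271 = 0.04626 m/day.
Seepage velocity v = q / n_e = 0.04626 / 0.30 = 0.1542 m/day.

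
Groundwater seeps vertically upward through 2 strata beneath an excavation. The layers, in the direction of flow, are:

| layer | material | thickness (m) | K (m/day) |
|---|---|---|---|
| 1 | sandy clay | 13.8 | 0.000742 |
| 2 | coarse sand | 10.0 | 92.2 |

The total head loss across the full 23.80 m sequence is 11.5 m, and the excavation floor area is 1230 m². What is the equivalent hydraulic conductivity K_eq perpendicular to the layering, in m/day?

Flow is perpendicular to layering, so the layers act in series and the equivalent K is the thickness-weighted harmonic mean.
Total thickness L = 13.8 + 10.0 = 23.80 m.
Σ(b_i/K_i) = 13.8/0.000742 + 10.0/92.2 = 18598 d.
K_eq = L / Σ(b_i/K_i) = 23.80 / 18598 = 0.001280 m/day.

0.00128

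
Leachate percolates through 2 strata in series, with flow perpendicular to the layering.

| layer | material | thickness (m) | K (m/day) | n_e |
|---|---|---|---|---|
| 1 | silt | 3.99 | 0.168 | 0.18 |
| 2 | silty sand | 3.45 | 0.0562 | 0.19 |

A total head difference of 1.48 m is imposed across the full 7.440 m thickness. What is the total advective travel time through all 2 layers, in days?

79.0

With flow normal to the layers, continuity requires the same specific discharge q through every layer.
Σ(b_i/K_i) = 3.99/0.168 + 3.45/0.0562 = 85.14 d.
q = Δh / Σ(b_i/K_i) = 1.48 / 85.14 = 0.01738 m/day.
In each layer the seepage velocity is v_i = q/n_i, so the layer transit time is t_i = b_i·n_i / q:
  layer 1 (silt): t_1 = 3.99 × 0.18 / 0.01738 = 41.31 d
  layer 2 (silty sand): t_2 = 3.45 × 0.19 / 0.01738 = 37.71 d
Total t = Σ t_i = 79.02 days.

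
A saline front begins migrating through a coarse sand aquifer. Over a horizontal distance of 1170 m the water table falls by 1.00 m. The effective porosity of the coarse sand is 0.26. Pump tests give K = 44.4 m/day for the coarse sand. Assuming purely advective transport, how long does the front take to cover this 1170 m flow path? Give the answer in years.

21.9

Hydraulic gradient i = Δh / L = 1.00 / 1170 = 0.0008547.
Darcy flux q = K · i = 44.40 × 0.0008547 = 0.03795 m/day.
Seepage velocity v = q / n_e = 0.03795 / 0.26 = 0.1460 m/day.
Travel time t = L / v = 1170 / 0.1460 = 8016 days = 21.95 years.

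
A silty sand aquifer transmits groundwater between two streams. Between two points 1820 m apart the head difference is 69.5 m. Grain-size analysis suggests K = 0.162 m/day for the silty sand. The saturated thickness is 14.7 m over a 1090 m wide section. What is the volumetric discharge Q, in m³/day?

99.1

Cross-sectional area A = 1090 × 14.7 = 16023 m².
Hydraulic gradient i = Δh / L = 69.5 / 1820 = 0.03819.
Darcy's law: Q = K · A · i = 0.1620 × 16023 × 0.03819 = 99.12 m³/day.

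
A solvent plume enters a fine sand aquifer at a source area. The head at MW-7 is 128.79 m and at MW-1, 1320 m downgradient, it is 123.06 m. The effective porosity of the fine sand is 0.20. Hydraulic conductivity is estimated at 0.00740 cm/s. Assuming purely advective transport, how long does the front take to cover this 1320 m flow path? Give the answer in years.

26.0

Convert K: 0.00740 cm/s × 864 = 6.394 m/day.
Hydraulic gradient i = (128.79 − 123.06) / 1320 = 5.73 / 1320 = 0.004341.
Darcy flux q = K · i = 6.394 × 0.004341 = 0.02775 m/day.
Seepage velocity v = q / n_e = 0.02775 / 0.20 = 0.1388 m/day.
Travel time t = L / v = 1320 / 0.1388 = 9512 days = 26.04 years.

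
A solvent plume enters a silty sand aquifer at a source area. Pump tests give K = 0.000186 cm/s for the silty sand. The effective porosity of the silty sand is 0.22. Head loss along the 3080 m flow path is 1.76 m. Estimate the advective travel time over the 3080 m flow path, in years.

Convert K: 0.000186 cm/s × 864 = 0.1607 m/day.
Hydraulic gradient i = Δh / L = 1.76 / 3080 = 0.0005714.
Darcy flux q = K · i = 0.1607 × 0.0005714 = 9.183e-05 m/day.
Seepage velocity v = q / n_e = 9.183e-05 / 0.22 = 0.0004174 m/day.
Travel time t = L / v = 3080 / 0.0004174 = 7.379e+06 days = 20202 years.

20200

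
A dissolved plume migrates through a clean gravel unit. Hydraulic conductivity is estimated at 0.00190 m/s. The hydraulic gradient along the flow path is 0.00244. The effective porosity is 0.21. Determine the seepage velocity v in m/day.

1.91

Convert K: 0.00190 m/s × 86400 = 164.2 m/day.
Hydraulic gradient i = 0.00244.
Darcy flux q = K · i = 164.2 × 0.002440 = 0.4006 m/day.
Seepage velocity v = q / n_e = 0.4006 / 0.21 = 1.907 m/day.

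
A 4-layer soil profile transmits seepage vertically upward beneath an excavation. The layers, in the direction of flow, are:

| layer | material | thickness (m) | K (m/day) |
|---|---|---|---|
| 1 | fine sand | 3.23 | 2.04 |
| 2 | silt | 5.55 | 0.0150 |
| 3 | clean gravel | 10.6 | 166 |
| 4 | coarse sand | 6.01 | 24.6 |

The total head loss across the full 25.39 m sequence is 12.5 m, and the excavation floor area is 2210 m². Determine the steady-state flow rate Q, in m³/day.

74.3

Flow is perpendicular to layering, so the layers act in series and the equivalent K is the thickness-weighted harmonic mean.
Total thickness L = 3.23 + 5.55 + 10.6 + 6.01 = 25.39 m.
Σ(b_i/K_i) = 3.23/2.04 + 5.55/0.0150 + 10.6/166 + 6.01/24.6 = 371.9 d.
K_eq = L / Σ(b_i/K_i) = 25.39 / 371.9 = 0.06827 m/day.
Q = K_eq · A · (Δh/L) = 0.06827 × 2210 × (12.5/25.39) = 74.28 m³/day.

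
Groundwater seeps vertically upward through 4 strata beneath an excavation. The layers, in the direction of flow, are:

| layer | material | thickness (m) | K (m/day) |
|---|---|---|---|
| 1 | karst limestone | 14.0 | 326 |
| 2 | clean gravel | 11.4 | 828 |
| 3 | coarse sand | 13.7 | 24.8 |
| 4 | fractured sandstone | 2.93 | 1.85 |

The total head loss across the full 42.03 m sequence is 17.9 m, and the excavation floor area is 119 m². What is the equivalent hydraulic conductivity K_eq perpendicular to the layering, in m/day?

19.2

Flow is perpendicular to layering, so the layers act in series and the equivalent K is the thickness-weighted harmonic mean.
Total thickness L = 14.0 + 11.4 + 13.7 + 2.93 = 42.03 m.
Σ(b_i/K_i) = 14.0/326 + 11.4/828 + 13.7/24.8 + 2.93/1.85 = 2.193 d.
K_eq = L / Σ(b_i/K_i) = 42.03 / 2.193 = 19.17 m/day.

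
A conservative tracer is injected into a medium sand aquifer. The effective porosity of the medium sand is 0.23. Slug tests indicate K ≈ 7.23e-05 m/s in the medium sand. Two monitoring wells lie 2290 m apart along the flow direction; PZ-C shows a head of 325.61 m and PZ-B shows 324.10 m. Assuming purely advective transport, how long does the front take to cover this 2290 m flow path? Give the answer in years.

350

Convert K: 7.23e-05 m/s × 86400 = 6.247 m/day.
Hydraulic gradient i = (325.61 − 324.10) / 2290 = 1.51 / 2290 = 0.0006594.
Darcy flux q = K · i = 6.247 × 0.0006594 = 0.004119 m/day.
Seepage velocity v = q / n_e = 0.004119 / 0.23 = 0.01791 m/day.
Travel time t = L / v = 2290 / 0.01791 = 1.279e+05 days = 350.1 years.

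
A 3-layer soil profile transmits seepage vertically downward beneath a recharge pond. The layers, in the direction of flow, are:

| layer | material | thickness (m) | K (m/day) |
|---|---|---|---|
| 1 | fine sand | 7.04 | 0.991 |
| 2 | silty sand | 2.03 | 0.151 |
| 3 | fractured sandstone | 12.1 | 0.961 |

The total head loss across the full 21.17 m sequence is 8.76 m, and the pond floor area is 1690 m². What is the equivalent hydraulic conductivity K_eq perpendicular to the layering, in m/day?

0.639

Flow is perpendicular to layering, so the layers act in series and the equivalent K is the thickness-weighted harmonic mean.
Total thickness L = 7.04 + 2.03 + 12.1 = 21.17 m.
Σ(b_i/K_i) = 7.04/0.991 + 2.03/0.151 + 12.1/0.961 = 33.14 d.
K_eq = L / Σ(b_i/K_i) = 21.17 / 33.14 = 0.6388 m/day.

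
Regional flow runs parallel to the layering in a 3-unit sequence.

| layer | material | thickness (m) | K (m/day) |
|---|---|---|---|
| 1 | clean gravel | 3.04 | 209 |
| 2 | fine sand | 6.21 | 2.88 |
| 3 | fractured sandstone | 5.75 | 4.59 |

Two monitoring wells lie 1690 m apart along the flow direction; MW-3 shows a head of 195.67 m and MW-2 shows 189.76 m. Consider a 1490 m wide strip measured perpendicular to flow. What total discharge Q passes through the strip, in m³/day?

3540

Flow is parallel to layering, so each bed carries its own Darcy discharge and the transmissivities add.
Σ(K_i·b_i) = 209×3.04 + 2.88×6.21 + 4.59×5.75 = 679.6 m²/day.
Hydraulic gradient i = (195.67 − 189.76) / 1690 = 5.91 / 1690 = 0.003497.
Q = Σ(K_i·b_i) · W · i = 679.6 × 1490 × 0.003497 = 3541 m³/day.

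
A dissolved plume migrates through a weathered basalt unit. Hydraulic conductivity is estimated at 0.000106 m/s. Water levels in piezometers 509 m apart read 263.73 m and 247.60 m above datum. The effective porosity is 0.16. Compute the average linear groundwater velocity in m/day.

Convert K: 0.000106 m/s × 86400 = 9.158 m/day.
Hydraulic gradient i = (263.73 − 247.60) / 509 = 16.13 / 509 = 0.03169.
Darcy flux q = K · i = 9.158 × 0.03169 = 0.2902 m/day.
Seepage velocity v = q / n_e = 0.2902 / 0.16 = 1.814 m/day.

1.81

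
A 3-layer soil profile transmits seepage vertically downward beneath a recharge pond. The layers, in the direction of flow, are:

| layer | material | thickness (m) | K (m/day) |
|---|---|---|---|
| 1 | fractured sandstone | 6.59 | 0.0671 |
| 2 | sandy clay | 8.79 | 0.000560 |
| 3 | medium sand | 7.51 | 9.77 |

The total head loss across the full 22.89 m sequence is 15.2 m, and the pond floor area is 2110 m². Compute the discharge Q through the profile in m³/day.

Flow is perpendicular to layering, so the layers act in series and the equivalent K is the thickness-weighted harmonic mean.
Total thickness L = 6.59 + 8.79 + 7.51 = 22.89 m.
Σ(b_i/K_i) = 6.59/0.0671 + 8.79/0.000560 + 7.51/9.77 = 15795 d.
K_eq = L / Σ(b_i/K_i) = 22.89 / 15795 = 0.001449 m/day.
Q = K_eq · A · (Δh/L) = 0.001449 × 2110 × (15.2/22.89) = 2.030 m³/day.

2.03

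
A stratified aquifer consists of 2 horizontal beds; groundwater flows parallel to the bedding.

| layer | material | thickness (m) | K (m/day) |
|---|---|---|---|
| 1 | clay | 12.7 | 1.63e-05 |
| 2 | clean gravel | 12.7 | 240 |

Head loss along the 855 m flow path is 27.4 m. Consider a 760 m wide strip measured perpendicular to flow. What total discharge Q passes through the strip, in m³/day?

Flow is parallel to layering, so each bed carries its own Darcy discharge and the transmissivities add.
Σ(K_i·b_i) = 1.63e-05×12.7 + 240×12.7 = 3048 m²/day.
Hydraulic gradient i = Δh / L = 27.4 / 855 = 0.03205.
Q = Σ(K_i·b_i) · W · i = 3048 × 760 × 0.03205 = 74236 m³/day.

74200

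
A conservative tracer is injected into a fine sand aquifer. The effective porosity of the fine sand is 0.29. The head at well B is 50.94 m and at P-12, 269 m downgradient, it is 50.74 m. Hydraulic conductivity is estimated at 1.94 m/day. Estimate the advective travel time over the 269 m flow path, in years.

148

Hydraulic gradient i = (50.94 − 50.74) / 269 = 0.2 / 269 = 0.0007435.
Darcy flux q = K · i = 1.940 × 0.0007435 = 0.001442 m/day.
Seepage velocity v = q / n_e = 0.001442 / 0.29 = 0.004974 m/day.
Travel time t = L / v = 269 / 0.004974 = 54084 days = 148.1 years.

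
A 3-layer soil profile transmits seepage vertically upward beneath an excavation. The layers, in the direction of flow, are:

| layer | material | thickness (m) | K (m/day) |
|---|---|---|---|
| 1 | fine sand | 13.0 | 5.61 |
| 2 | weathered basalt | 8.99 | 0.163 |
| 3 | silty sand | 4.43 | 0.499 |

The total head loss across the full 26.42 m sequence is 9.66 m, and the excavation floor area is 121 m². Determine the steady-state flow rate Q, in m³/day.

17.6

Flow is perpendicular to layering, so the layers act in series and the equivalent K is the thickness-weighted harmonic mean.
Total thickness L = 13.0 + 8.99 + 4.43 = 26.42 m.
Σ(b_i/K_i) = 13.0/5.61 + 8.99/0.163 + 4.43/0.499 = 66.35 d.
K_eq = L / Σ(b_i/K_i) = 26.42 / 66.35 = 0.3982 m/day.
Q = K_eq · A · (Δh/L) = 0.3982 × 121 × (9.66/26.42) = 17.62 m³/day.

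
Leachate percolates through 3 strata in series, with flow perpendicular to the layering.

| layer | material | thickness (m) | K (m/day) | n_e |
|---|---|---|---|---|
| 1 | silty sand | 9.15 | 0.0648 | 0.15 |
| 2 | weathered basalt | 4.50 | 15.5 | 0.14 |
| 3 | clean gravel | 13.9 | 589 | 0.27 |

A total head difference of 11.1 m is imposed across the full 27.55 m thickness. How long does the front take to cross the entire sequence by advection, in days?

73.4

With flow normal to the layers, continuity requires the same specific discharge q through every layer.
Σ(b_i/K_i) = 9.15/0.0648 + 4.50/15.5 + 13.9/589 = 141.5 d.
q = Δh / Σ(b_i/K_i) = 11.1 / 141.5 = 0.07844 m/day.
In each layer the seepage velocity is v_i = q/n_i, so the layer transit time is t_i = b_i·n_i / q:
  layer 1 (silty sand): t_1 = 9.15 × 0.15 / 0.07844 = 17.50 d
  layer 2 (weathered basalt): t_2 = 4.50 × 0.14 / 0.07844 = 8.032 d
  layer 3 (clean gravel): t_3 = 13.9 × 0.27 / 0.07844 = 47.85 d
Total t = Σ t_i = 73.38 days.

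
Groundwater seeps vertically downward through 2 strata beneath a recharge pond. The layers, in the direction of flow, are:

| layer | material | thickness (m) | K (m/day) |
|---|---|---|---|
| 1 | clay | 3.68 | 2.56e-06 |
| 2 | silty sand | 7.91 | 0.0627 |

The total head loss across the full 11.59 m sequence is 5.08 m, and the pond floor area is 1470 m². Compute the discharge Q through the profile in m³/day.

Flow is perpendicular to layering, so the layers act in series and the equivalent K is the thickness-weighted harmonic mean.
Total thickness L = 3.68 + 7.91 = 11.59 m.
Σ(b_i/K_i) = 3.68/2.56e-06 + 7.91/0.0627 = 1.438e+06 d.
K_eq = L / Σ(b_i/K_i) = 11.59 / 1.438e+06 = 8.062e-06 m/day.
Q = K_eq · A · (Δh/L) = 8.062e-06 × 1470 × (5.08/11.59) = 0.005194 m³/day.

0.00519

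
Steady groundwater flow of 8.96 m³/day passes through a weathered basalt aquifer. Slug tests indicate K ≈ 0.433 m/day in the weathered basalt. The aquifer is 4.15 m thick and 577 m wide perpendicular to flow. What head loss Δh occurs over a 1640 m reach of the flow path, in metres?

14.2

Cross-sectional area A = 577 × 4.15 = 2395 m².
From Q = K·A·i, i = Q / (K·A) = 8.96 / (0.4330 × 2395) = 0.008642.
Head loss Δh = i · L = 0.008642 × 1640 = 14.17 m.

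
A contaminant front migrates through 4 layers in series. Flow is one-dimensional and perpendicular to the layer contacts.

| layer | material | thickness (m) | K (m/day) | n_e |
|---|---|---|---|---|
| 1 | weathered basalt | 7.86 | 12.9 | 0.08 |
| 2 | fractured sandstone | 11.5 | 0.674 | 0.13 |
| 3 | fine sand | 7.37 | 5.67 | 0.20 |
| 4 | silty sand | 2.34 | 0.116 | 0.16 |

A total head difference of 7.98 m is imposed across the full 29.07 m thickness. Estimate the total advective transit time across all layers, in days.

19.5

With flow normal to the layers, continuity requires the same specific discharge q through every layer.
Σ(b_i/K_i) = 7.86/12.9 + 11.5/0.674 + 7.37/5.67 + 2.34/0.116 = 39.14 d.
q = Δh / Σ(b_i/K_i) = 7.98 / 39.14 = 0.2039 m/day.
In each layer the seepage velocity is v_i = q/n_i, so the layer transit time is t_i = b_i·n_i / q:
  layer 1 (weathered basalt): t_1 = 7.86 × 0.08 / 0.2039 = 3.084 d
  layer 2 (fractured sandstone): t_2 = 11.5 × 0.13 / 0.2039 = 7.333 d
  layer 3 (fine sand): t_3 = 7.37 × 0.20 / 0.2039 = 7.230 d
  layer 4 (silty sand): t_4 = 2.34 × 0.16 / 0.2039 = 1.837 d
Total t = Σ t_i = 19.48 days.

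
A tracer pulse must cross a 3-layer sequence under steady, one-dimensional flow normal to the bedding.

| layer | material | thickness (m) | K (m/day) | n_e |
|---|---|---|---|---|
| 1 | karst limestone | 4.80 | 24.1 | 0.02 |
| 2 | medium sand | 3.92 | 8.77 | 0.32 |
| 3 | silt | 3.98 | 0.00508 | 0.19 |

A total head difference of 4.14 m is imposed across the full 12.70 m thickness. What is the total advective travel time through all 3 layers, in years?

1.09

With flow normal to the layers, continuity requires the same specific discharge q through every layer.
Σ(b_i/K_i) = 4.80/24.1 + 3.92/8.77 + 3.98/0.00508 = 784.1 d.
q = Δh / Σ(b_i/K_i) = 4.14 / 784.1 = 0.005280 m/day.
In each layer the seepage velocity is v_i = q/n_i, so the layer transit time is t_i = b_i·n_i / q:
  layer 1 (karst limestone): t_1 = 4.80 × 0.02 / 0.005280 = 18.18 d
  layer 2 (medium sand): t_2 = 3.92 × 0.32 / 0.005280 = 237.6 d
  layer 3 (silt): t_3 = 3.98 × 0.19 / 0.005280 = 143.2 d
Total t = Σ t_i = 399.0 days = 1.092 years.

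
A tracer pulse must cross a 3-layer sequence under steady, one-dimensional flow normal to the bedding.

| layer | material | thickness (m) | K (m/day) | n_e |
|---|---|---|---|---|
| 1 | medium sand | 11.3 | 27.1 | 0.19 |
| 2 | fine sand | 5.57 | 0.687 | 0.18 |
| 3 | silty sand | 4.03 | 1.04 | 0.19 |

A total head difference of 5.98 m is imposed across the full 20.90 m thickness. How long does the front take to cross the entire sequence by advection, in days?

8.12

With flow normal to the layers, continuity requires the same specific discharge q through every layer.
Σ(b_i/K_i) = 11.3/27.1 + 5.57/0.687 + 4.03/1.04 = 12.40 d.
q = Δh / Σ(b_i/K_i) = 5.98 / 12.40 = 0.4823 m/day.
In each layer the seepage velocity is v_i = q/n_i, so the layer transit time is t_i = b_i·n_i / q:
  layer 1 (medium sand): t_1 = 11.3 × 0.19 / 0.4823 = 4.452 d
  layer 2 (fine sand): t_2 = 5.57 × 0.18 / 0.4823 = 2.079 d
  layer 3 (silty sand): t_3 = 4.03 × 0.19 / 0.4823 = 1.588 d
Total t = Σ t_i = 8.118 days.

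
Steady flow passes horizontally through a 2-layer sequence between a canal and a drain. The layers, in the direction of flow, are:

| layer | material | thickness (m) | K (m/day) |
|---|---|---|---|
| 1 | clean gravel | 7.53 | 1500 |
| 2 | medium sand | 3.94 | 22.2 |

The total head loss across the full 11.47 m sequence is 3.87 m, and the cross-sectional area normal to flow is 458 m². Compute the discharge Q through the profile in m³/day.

Flow is perpendicular to layering, so the layers act in series and the equivalent K is the thickness-weighted harmonic mean.
Total thickness L = 7.53 + 3.94 = 11.47 m.
Σ(b_i/K_i) = 7.53/1500 + 3.94/22.2 = 0.1825 d.
K_eq = L / Σ(b_i/K_i) = 11.47 / 0.1825 = 62.85 m/day.
Q = K_eq · A · (Δh/L) = 62.85 × 458 × (3.87/11.47) = 9712 m³/day.

9710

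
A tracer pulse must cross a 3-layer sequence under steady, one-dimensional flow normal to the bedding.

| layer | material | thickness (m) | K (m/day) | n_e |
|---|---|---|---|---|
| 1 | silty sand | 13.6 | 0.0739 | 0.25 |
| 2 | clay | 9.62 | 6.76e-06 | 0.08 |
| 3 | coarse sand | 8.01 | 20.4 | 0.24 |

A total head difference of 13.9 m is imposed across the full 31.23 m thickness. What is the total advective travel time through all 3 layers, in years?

1710

With flow normal to the layers, continuity requires the same specific discharge q through every layer.
Σ(b_i/K_i) = 13.6/0.0739 + 9.62/6.76e-06 + 8.01/20.4 = 1.423e+06 d.
q = Δh / Σ(b_i/K_i) = 13.9 / 1.423e+06 = 9.766e-06 m/day.
In each layer the seepage velocity is v_i = q/n_i, so the layer transit time is t_i = b_i·n_i / q:
  layer 1 (silty sand): t_1 = 13.6 × 0.25 / 9.766e-06 = 3.481e+05 d
  layer 2 (clay): t_2 = 9.62 × 0.08 / 9.766e-06 = 78802 d
  layer 3 (coarse sand): t_3 = 8.01 × 0.24 / 9.766e-06 = 1.968e+05 d
Total t = Σ t_i = 6.238e+05 days = 1708 years.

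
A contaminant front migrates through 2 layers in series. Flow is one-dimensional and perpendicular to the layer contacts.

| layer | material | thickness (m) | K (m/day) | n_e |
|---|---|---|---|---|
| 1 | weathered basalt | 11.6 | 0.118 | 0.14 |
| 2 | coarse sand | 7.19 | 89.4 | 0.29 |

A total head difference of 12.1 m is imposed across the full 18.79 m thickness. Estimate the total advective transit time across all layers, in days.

With flow normal to the layers, continuity requires the same specific discharge q through every layer.
Σ(b_i/K_i) = 11.6/0.118 + 7.19/89.4 = 98.39 d.
q = Δh / Σ(b_i/K_i) = 12.1 / 98.39 = 0.1230 m/day.
In each layer the seepage velocity is v_i = q/n_i, so the layer transit time is t_i = b_i·n_i / q:
  layer 1 (weathered basalt): t_1 = 11.6 × 0.14 / 0.1230 = 13.20 d
  layer 2 (coarse sand): t_2 = 7.19 × 0.29 / 0.1230 = 16.95 d
Total t = Σ t_i = 30.16 days.

30.2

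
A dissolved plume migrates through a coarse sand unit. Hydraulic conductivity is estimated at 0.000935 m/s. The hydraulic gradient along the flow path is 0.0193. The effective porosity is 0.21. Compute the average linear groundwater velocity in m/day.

7.42

Convert K: 0.000935 m/s × 86400 = 80.78 m/day.
Hydraulic gradient i = 0.0193.
Darcy flux q = K · i = 80.78 × 0.01930 = 1.559 m/day.
Seepage velocity v = q / n_e = 1.559 / 0.21 = 7.424 m/day.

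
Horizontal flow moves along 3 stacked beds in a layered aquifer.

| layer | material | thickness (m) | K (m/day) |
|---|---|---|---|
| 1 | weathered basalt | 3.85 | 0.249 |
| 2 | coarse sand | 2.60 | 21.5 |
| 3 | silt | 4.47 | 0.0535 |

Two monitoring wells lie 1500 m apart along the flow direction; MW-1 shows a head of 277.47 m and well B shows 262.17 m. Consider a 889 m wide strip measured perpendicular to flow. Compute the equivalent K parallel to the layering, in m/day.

Flow is parallel to layering, so each bed carries its own Darcy discharge and the transmissivities add.
Σ(K_i·b_i) = 0.249×3.85 + 21.5×2.60 + 0.0535×4.47 = 57.10 m²/day.
Total thickness b = 10.92 m, so K_eq = Σ(K_i·b_i)/b = 5.229 m/day.

5.23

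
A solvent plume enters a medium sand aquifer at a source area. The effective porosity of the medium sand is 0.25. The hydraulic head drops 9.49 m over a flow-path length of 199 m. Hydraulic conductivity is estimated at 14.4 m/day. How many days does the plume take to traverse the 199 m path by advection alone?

Hydraulic gradient i = Δh / L = 9.49 / 199 = 0.04769.
Darcy flux q = K · i = 14.40 × 0.04769 = 0.6867 m/day.
Seepage velocity v = q / n_e = 0.6867 / 0.25 = 2.747 m/day.
Travel time t = L / v = 199 / 2.747 = 72.45 days.

72.4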